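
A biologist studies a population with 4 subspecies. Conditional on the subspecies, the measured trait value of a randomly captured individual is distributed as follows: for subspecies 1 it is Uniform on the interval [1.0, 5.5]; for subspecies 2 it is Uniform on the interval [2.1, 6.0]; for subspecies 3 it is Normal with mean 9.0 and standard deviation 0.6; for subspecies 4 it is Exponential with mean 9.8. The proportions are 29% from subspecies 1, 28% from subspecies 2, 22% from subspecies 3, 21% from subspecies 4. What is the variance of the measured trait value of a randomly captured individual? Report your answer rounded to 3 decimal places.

Per component, 1: μ=3.25, E[X²]=12.25; 2: μ=4.05, E[X²]=17.67; 3: μ=9, E[X²]=81.36; 4: μ=9.8, E[X²]=192.08.
E[X] = 0.29·3.25 + 0.28·4.05 + 0.22·9 + 0.21·9.8 = 6.1145.
E[X²] = 0.29·12.25 + 0.28·17.67 + 0.22·81.36 + 0.21·192.08 = 66.7361.
Var(X) = E[X²] − (E[X])² = 66.7361 − 37.3871 = 29.349.

29.349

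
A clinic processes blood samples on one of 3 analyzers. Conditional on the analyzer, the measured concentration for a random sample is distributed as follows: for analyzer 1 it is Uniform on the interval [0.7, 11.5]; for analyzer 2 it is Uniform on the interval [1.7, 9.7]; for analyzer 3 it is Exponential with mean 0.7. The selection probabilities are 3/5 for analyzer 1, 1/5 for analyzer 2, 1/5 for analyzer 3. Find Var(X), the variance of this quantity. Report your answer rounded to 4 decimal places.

11.5151

Per component, 1: μ=6.1, E[X²]=46.93; 2: μ=5.7, E[X²]=37.8233; 3: μ=0.7, E[X²]=0.98.
E[X] = 0.6·6.1 + 0.2·5.7 + 0.2·0.7 = 4.94.
E[X²] = 0.6·46.93 + 0.2·37.8233 + 0.2·0.98 = 35.9187.
Var(X) = E[X²] − (E[X])² = 35.9187 − 24.4036 = 11.5151.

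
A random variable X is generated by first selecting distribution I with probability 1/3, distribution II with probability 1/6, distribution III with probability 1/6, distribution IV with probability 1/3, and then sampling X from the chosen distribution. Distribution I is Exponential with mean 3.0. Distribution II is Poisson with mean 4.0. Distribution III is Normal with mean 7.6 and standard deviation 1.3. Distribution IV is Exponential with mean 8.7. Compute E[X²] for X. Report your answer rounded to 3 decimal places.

69.702

For each component E[X²] = Var + (mean)², giving I: 18; II: 20; III: 59.45; IV: 151.38.
Overall E[X²] = 0.333333·18 + 0.166667·20 + 0.166667·59.45 + 0.333333·151.38 = 69.7017.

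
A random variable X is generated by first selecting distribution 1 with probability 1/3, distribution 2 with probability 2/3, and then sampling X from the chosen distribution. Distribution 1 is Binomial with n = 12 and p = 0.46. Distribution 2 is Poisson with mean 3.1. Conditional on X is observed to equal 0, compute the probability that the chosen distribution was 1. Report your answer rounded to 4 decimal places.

Likelihoods P(X=0 | ·): 1: 0.000614788; 2: 0.0450492.
Posterior ∝ prior × likelihood. Numerator for 1: 0.333333·0.000614788 = 0.000204929.
Normalizing constant: 0.333333·0.000614788 + 0.666667·0.0450492 = 0.0302377.
P(1 | observation) = 0.000204929 / 0.0302377 = 0.00677727.

0.0068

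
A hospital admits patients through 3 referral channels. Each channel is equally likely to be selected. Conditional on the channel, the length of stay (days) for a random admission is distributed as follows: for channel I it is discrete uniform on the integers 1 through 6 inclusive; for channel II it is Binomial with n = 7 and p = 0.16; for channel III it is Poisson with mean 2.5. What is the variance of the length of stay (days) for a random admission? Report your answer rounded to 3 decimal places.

Per component, I: μ=3.5, E[X²]=15.1667; II: μ=1.12, E[X²]=2.1952; III: μ=2.5, E[X²]=8.75.
E[X] = 0.333333·3.5 + 0.333333·1.12 + 0.333333·2.5 = 2.37333.
E[X²] = 0.333333·15.1667 + 0.333333·2.1952 + 0.333333·8.75 = 8.70396.
Var(X) = E[X²] − (E[X])² = 8.70396 − 5.63271 = 3.07124.

3.071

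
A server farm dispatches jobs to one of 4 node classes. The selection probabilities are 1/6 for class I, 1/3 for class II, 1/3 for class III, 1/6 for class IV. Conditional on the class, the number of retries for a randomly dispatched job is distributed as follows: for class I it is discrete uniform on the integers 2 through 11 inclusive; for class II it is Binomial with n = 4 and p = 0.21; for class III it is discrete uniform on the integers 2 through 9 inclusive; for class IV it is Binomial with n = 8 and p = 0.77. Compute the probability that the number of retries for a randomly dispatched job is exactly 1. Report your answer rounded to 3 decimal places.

0.138

Conditional on each class, P(X = 1): I: 0; II: 0.414153; III: 0; IV: 0.000209737.
By total probability, P(X = 1) = 0.166667·0 + 0.333333·0.414153 + 0.333333·0 + 0.166667·0.000209737 = 0.138086.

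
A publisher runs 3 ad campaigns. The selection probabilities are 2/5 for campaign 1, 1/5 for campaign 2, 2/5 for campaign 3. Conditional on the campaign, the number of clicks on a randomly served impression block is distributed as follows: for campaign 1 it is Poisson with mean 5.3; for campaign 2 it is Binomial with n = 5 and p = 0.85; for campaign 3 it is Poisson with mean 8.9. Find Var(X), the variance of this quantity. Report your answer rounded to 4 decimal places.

9.6991

Per component, 1: μ=5.3, E[X²]=33.39; 2: μ=4.25, E[X²]=18.7; 3: μ=8.9, E[X²]=88.11.
E[X] = 0.4·5.3 + 0.2·4.25 + 0.4·8.9 = 6.53.
E[X²] = 0.4·33.39 + 0.2·18.7 + 0.4·88.11 = 52.34.
Var(X) = E[X²] − (E[X])² = 52.34 − 42.6409 = 9.6991.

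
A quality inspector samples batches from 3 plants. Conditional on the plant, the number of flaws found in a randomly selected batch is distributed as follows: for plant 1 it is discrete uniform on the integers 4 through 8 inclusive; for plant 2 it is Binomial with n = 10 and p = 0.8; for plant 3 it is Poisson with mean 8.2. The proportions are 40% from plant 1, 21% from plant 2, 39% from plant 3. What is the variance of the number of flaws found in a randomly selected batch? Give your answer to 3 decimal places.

Per component, 1: μ=6, E[X²]=38; 2: μ=8, E[X²]=65.6; 3: μ=8.2, E[X²]=75.44.
E[X] = 0.4·6 + 0.21·8 + 0.39·8.2 = 7.278.
E[X²] = 0.4·38 + 0.21·65.6 + 0.39·75.44 = 58.3976.
Var(X) = E[X²] − (E[X])² = 58.3976 − 52.9693 = 5.42832.

5.428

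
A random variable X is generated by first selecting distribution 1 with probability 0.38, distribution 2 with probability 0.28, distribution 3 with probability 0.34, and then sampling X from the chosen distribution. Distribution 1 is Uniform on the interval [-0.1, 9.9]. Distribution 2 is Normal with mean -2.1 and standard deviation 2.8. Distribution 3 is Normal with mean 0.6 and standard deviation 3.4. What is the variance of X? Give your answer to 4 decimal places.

Per component, 1: μ=4.9, E[X²]=32.3433; 2: μ=-2.1, E[X²]=12.25; 3: μ=0.6, E[X²]=11.92.
E[X] = 0.38·4.9 + 0.28·-2.1 + 0.34·0.6 = 1.478.
E[X²] = 0.38·32.3433 + 0.28·12.25 + 0.34·11.92 = 19.7733.
Var(X) = E[X²] − (E[X])² = 19.7733 − 2.18448 = 17.5888.

17.5888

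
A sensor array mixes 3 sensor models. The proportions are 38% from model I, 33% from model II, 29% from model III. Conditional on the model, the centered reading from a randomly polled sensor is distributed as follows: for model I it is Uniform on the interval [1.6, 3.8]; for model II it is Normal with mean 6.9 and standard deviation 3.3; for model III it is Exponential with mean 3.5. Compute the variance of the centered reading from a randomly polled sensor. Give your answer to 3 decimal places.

10.688

Per component, I: μ=2.7, E[X²]=7.69333; II: μ=6.9, E[X²]=58.5; III: μ=3.5, E[X²]=24.5.
E[X] = 0.38·2.7 + 0.33·6.9 + 0.29·3.5 = 4.318.
E[X²] = 0.38·7.69333 + 0.33·58.5 + 0.29·24.5 = 29.3335.
Var(X) = E[X²] − (E[X])² = 29.3335 − 18.6451 = 10.6883.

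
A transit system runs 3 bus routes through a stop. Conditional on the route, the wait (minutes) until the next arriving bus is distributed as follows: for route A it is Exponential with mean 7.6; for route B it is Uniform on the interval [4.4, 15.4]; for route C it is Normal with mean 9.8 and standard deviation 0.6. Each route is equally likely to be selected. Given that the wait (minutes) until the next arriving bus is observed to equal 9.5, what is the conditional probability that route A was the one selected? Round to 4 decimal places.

0.0527

Likelihoods f(9.5 | ·): A: 0.037698; B: 0.0909091; C: 0.586776.
Posterior ∝ prior × likelihood. Numerator for A: 0.333333·0.037698 = 0.012566.
Normalizing constant: 0.333333·0.037698 + 0.333333·0.0909091 + 0.333333·0.586776 = 0.238461.
P(A | observation) = 0.012566 / 0.238461 = 0.0526963.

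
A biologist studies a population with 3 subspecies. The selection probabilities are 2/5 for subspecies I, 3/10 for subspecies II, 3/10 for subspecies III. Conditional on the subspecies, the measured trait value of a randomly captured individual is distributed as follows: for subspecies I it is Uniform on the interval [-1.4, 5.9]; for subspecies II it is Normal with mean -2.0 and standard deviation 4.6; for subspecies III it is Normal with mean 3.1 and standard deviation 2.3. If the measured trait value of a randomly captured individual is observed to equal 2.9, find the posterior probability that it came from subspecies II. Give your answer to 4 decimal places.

Likelihoods f(2.9 | ·): I: 0.136986; II: 0.0491765; III: 0.172799.
Posterior ∝ prior × likelihood. Numerator for II: 0.3·0.0491765 = 0.014753.
Normalizing constant: 0.4·0.136986 + 0.3·0.0491765 + 0.3·0.172799 = 0.121387.
P(II | observation) = 0.014753 / 0.121387 = 0.121536.

0.1215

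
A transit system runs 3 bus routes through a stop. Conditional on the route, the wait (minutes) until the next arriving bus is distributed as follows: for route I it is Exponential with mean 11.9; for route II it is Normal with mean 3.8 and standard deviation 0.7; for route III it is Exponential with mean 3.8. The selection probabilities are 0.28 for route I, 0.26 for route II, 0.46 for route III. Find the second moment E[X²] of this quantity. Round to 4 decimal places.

For each component E[X²] = Var + (mean)², giving I: 283.22; II: 14.93; III: 28.88.
Overall E[X²] = 0.28·283.22 + 0.26·14.93 + 0.46·28.88 = 96.4682.

96.4682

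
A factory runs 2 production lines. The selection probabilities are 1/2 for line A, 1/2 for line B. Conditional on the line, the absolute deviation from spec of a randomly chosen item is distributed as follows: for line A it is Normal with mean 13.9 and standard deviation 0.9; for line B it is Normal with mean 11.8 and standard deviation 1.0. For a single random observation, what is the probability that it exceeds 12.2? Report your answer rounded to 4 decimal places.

0.6576

Conditional on each line, P(X > 12.2): A: 0.970547; B: 0.344578.
By total probability, P(X > 12.2) = 0.5·0.970547 + 0.5·0.344578 = 0.657562.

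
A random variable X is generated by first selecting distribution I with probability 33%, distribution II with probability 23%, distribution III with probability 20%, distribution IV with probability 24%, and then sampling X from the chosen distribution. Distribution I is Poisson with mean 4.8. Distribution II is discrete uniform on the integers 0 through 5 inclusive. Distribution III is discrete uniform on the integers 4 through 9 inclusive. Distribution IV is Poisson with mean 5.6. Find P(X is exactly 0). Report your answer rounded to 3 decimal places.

Conditional on each component, P(X = 0): I: 0.00822975; II: 0.166667; III: 0; IV: 0.00369786.
By total probability, P(X = 0) = 0.33·0.00822975 + 0.23·0.166667 + 0.2·0 + 0.24·0.00369786 = 0.0419366.

0.042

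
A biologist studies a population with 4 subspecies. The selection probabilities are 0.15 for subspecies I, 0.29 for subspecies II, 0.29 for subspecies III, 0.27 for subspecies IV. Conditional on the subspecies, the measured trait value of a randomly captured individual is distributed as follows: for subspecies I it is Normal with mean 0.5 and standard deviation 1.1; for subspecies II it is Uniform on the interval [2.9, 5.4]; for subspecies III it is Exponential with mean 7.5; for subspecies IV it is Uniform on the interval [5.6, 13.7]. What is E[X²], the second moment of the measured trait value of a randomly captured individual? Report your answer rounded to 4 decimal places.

64.6089

For each component E[X²] = Var + (mean)², giving I: 1.46; II: 17.7433; III: 112.5; IV: 98.59.
Overall E[X²] = 0.15·1.46 + 0.29·17.7433 + 0.29·112.5 + 0.27·98.59 = 64.6089.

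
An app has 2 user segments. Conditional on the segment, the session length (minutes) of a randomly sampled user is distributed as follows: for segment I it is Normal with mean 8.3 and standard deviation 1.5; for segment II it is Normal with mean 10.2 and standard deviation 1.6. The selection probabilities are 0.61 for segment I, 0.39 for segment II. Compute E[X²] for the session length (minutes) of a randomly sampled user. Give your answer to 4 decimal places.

For each component E[X²] = Var + (mean)², giving I: 71.14; II: 106.6.
Overall E[X²] = 0.61·71.14 + 0.39·106.6 = 84.9694.

84.9694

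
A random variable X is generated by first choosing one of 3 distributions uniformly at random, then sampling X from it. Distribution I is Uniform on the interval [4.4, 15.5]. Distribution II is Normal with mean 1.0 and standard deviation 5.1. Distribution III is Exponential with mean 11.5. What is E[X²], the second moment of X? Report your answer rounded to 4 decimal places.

133.5933

For each component E[X²] = Var + (mean)², giving I: 109.27; II: 27.01; III: 264.5.
Overall E[X²] = 0.333333·109.27 + 0.333333·27.01 + 0.333333·264.5 = 133.593.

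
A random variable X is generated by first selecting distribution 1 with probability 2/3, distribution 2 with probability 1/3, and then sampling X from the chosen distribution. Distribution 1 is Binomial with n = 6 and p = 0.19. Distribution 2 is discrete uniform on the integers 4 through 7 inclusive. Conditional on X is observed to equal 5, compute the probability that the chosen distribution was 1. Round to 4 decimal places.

0.0095

Likelihoods P(X=5 | ·): 1: 0.00120338; 2: 0.25.
Posterior ∝ prior × likelihood. Numerator for 1: 0.666667·0.00120338 = 0.000802256.
Normalizing constant: 0.666667·0.00120338 + 0.333333·0.25 = 0.0841356.
P(1 | observation) = 0.000802256 / 0.0841356 = 0.00953528.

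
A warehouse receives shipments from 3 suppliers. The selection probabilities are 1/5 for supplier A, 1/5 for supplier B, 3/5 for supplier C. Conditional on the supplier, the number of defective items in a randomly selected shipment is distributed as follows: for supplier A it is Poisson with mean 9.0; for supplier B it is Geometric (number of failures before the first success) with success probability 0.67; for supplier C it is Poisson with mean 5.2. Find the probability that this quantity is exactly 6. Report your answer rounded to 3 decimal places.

0.109

Conditional on each supplier, P(X = 6): A: 0.0910903; B: 0.000865284; C: 0.15148.
By total probability, P(X = 6) = 0.2·0.0910903 + 0.2·0.000865284 + 0.6·0.15148 = 0.109279.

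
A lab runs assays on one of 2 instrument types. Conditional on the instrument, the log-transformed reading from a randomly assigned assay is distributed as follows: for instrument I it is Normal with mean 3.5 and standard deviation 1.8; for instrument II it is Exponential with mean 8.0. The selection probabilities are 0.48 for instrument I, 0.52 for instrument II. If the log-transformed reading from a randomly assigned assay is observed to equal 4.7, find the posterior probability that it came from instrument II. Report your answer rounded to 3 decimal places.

Likelihoods f(4.7 | ·): I: 0.177471; II: 0.0694644.
Posterior ∝ prior × likelihood. Numerator for II: 0.52·0.0694644 = 0.0361215.
Normalizing constant: 0.48·0.177471 + 0.52·0.0694644 = 0.121308.
P(II | observation) = 0.0361215 / 0.121308 = 0.297768.

0.298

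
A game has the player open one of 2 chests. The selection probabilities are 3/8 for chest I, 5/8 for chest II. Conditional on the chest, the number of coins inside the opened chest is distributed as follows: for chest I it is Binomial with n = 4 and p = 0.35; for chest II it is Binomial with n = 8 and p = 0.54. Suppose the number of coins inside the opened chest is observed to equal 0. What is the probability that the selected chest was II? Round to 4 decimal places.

Likelihoods P(X=0 | ·): I: 0.178506; II: 0.00200476.
Posterior ∝ prior × likelihood. Numerator for II: 0.625·0.00200476 = 0.00125298.
Normalizing constant: 0.375·0.178506 + 0.625·0.00200476 = 0.0681928.
P(II | observation) = 0.00125298 / 0.0681928 = 0.018374.

0.0184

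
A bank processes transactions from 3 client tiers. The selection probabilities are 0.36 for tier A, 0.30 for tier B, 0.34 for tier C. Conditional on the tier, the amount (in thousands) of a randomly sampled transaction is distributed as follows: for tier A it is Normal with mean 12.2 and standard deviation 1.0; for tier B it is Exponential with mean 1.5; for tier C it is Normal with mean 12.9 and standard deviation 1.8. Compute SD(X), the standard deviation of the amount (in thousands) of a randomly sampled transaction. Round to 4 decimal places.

5.2742

Per component, A: μ=12.2, E[X²]=149.84; B: μ=1.5, E[X²]=4.5; C: μ=12.9, E[X²]=169.65.
E[X] = 0.36·12.2 + 0.3·1.5 + 0.34·12.9 = 9.228.
E[X²] = 0.36·149.84 + 0.3·4.5 + 0.34·169.65 = 112.973.
Var(X) = E[X²] − (E[X])² = 112.973 − 85.156 = 27.8174.
SD(X) = √27.8174 = 5.27422.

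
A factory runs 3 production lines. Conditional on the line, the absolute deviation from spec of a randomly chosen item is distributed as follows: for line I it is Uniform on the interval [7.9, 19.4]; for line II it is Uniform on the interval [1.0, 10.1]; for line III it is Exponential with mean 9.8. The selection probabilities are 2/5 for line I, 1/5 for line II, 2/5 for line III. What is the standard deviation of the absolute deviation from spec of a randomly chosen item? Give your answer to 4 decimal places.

7.2986

Per component, I: μ=13.65, E[X²]=197.343; II: μ=5.55, E[X²]=37.7033; III: μ=9.8, E[X²]=192.08.
E[X] = 0.4·13.65 + 0.2·5.55 + 0.4·9.8 = 10.49.
E[X²] = 0.4·197.343 + 0.2·37.7033 + 0.4·192.08 = 163.31.
Var(X) = E[X²] − (E[X])² = 163.31 − 110.04 = 53.2699.
SD(X) = √53.2699 = 7.29862.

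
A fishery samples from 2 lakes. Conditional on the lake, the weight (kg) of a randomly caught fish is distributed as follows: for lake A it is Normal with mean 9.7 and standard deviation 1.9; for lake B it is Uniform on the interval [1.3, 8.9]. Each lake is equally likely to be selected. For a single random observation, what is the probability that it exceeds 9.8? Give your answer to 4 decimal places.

0.2395

Conditional on each lake, P(X > 9.8): A: 0.479013; B: 0.
By total probability, P(X > 9.8) = 0.5·0.479013 + 0.5·0 = 0.239506.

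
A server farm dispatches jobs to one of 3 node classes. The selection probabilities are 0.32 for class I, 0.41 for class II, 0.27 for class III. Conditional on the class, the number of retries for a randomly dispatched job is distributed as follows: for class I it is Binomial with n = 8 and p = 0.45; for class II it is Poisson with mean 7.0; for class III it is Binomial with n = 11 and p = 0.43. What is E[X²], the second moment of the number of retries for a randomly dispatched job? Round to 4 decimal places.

34.5094

For each component E[X²] = Var + (mean)², giving I: 14.94; II: 56; III: 25.069.
Overall E[X²] = 0.32·14.94 + 0.41·56 + 0.27·25.069 = 34.5094.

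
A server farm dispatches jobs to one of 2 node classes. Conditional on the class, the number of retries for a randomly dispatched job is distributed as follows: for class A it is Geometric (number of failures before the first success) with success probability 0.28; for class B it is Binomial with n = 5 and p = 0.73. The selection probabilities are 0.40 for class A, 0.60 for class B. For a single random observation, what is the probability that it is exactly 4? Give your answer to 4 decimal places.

Conditional on each class, P(X = 4): A: 0.0752468; B: 0.383376.
By total probability, P(X = 4) = 0.4·0.0752468 + 0.6·0.383376 = 0.260124.

0.2601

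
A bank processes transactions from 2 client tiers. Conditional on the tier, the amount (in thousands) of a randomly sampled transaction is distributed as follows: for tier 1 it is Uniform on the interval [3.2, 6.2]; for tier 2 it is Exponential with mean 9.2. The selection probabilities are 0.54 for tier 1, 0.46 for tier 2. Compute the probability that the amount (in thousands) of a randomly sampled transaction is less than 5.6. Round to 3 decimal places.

Conditional on each tier, P(X < 5.6): 1: 0.8; 2: 0.45594.
By total probability, P(X < 5.6) = 0.54·0.8 + 0.46·0.45594 = 0.641732.

0.642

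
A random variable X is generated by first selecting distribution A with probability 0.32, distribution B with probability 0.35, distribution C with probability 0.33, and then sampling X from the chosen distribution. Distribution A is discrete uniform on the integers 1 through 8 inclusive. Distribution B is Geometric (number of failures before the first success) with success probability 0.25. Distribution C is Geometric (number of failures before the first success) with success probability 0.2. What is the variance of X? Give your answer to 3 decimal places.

12.874

Per component, A: μ=4.5, E[X²]=25.5; B: μ=3, E[X²]=21; C: μ=4, E[X²]=36.
E[X] = 0.32·4.5 + 0.35·3 + 0.33·4 = 3.81.
E[X²] = 0.32·25.5 + 0.35·21 + 0.33·36 = 27.39.
Var(X) = E[X²] − (E[X])² = 27.39 − 14.5161 = 12.8739.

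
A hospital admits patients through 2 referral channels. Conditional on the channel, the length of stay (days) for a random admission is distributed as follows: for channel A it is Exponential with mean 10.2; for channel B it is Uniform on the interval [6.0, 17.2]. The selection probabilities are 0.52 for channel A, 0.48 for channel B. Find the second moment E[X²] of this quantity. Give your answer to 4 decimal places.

177.8080

For each component E[X²] = Var + (mean)², giving A: 208.08; B: 145.013.
Overall E[X²] = 0.52·208.08 + 0.48·145.013 = 177.808.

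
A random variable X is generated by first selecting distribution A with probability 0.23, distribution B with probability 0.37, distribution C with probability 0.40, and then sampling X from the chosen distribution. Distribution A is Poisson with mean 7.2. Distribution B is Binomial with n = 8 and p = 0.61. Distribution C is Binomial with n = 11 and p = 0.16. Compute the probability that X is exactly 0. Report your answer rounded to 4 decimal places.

0.0591

Conditional on each component, P(X = 0): A: 0.000746586; B: 0.000535201; C: 0.146917.
By total probability, P(X = 0) = 0.23·0.000746586 + 0.37·0.000535201 + 0.4·0.146917 = 0.0591366.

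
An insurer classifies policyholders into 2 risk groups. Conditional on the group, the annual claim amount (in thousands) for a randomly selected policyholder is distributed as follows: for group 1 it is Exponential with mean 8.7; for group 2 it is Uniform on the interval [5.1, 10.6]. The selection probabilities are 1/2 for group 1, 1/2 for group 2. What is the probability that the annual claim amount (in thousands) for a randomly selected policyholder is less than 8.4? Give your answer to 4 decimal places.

0.6096

Conditional on each group, P(X < 8.4): 1: 0.619214; 2: 0.6.
By total probability, P(X < 8.4) = 0.5·0.619214 + 0.5·0.6 = 0.609607.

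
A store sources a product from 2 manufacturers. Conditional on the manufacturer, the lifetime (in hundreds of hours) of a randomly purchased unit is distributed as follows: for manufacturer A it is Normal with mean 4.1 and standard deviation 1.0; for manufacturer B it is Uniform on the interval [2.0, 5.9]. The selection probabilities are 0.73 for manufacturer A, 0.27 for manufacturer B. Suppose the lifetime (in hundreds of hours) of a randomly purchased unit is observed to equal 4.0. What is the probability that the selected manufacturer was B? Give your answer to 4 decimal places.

Likelihoods f(4.0 | ·): A: 0.396953; B: 0.25641.
Posterior ∝ prior × likelihood. Numerator for B: 0.27·0.25641 = 0.0692308.
Normalizing constant: 0.73·0.396953 + 0.27·0.25641 = 0.359006.
P(B | observation) = 0.0692308 / 0.359006 = 0.19284.

0.1928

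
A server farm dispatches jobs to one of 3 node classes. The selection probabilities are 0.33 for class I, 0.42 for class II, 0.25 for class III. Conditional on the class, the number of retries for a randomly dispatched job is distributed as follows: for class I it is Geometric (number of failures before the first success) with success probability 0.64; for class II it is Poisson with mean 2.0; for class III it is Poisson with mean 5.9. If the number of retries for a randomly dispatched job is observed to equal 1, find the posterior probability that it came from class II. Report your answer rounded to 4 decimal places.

Likelihoods P(X=1 | ·): I: 0.2304; II: 0.270671; III: 0.0161627.
Posterior ∝ prior × likelihood. Numerator for II: 0.42·0.270671 = 0.113682.
Normalizing constant: 0.33·0.2304 + 0.42·0.270671 + 0.25·0.0161627 = 0.193754.
P(II | observation) = 0.113682 / 0.193754 = 0.586731.

0.5867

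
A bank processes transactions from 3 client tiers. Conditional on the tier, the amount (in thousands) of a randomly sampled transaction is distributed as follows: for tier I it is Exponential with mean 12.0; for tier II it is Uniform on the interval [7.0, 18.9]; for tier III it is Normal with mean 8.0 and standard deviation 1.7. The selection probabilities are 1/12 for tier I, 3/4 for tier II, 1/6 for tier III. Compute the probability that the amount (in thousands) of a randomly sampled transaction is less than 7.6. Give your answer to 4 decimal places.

0.1447

Conditional on each tier, P(X < 7.6): I: 0.469181; II: 0.0504202; III: 0.40699.
By total probability, P(X < 7.6) = 0.0833333·0.469181 + 0.75·0.0504202 + 0.166667·0.40699 = 0.144745.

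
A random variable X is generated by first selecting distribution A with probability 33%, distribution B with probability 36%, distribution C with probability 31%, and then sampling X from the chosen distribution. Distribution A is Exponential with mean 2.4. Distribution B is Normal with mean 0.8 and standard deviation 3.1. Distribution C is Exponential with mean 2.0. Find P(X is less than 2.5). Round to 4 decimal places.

0.6897

Conditional on each component, P(X < 2.5): A: 0.647134; B: 0.708287; C: 0.713495.
By total probability, P(X < 2.5) = 0.33·0.647134 + 0.36·0.708287 + 0.31·0.713495 = 0.689721.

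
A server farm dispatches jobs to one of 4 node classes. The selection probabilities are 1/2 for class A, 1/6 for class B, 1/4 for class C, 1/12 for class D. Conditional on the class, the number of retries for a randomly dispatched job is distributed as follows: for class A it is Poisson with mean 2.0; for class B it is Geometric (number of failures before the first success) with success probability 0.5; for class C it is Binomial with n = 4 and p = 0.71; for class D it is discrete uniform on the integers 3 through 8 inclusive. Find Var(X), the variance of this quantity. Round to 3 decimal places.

Per component, A: μ=2, E[X²]=6; B: μ=1, E[X²]=3; C: μ=2.84, E[X²]=8.8892; D: μ=5.5, E[X²]=33.1667.
E[X] = 0.5·2 + 0.166667·1 + 0.25·2.84 + 0.0833333·5.5 = 2.335.
E[X²] = 0.5·6 + 0.166667·3 + 0.25·8.8892 + 0.0833333·33.1667 = 8.48619.
Var(X) = E[X²] − (E[X])² = 8.48619 − 5.45222 = 3.03396.

3.034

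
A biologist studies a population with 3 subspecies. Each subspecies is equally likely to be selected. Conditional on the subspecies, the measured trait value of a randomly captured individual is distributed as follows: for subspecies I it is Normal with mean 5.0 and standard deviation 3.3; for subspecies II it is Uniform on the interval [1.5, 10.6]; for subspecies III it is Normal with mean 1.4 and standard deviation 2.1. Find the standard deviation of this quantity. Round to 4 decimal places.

3.3712

Per component, I: μ=5, E[X²]=35.89; II: μ=6.05, E[X²]=43.5033; III: μ=1.4, E[X²]=6.37.
E[X] = 0.333333·5 + 0.333333·6.05 + 0.333333·1.4 = 4.15.
E[X²] = 0.333333·35.89 + 0.333333·43.5033 + 0.333333·6.37 = 28.5878.
Var(X) = E[X²] − (E[X])² = 28.5878 − 17.2225 = 11.3653.
SD(X) = √11.3653 = 3.37124.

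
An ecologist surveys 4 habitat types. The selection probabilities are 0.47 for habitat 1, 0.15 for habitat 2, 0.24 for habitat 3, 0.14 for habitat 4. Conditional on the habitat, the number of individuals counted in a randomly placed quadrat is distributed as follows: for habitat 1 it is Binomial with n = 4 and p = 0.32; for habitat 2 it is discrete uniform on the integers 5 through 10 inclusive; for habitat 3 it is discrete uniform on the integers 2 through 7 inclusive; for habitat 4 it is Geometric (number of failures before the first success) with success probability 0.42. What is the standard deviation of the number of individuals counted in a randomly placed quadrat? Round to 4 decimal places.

Per component, 1: μ=1.28, E[X²]=2.5088; 2: μ=7.5, E[X²]=59.1667; 3: μ=4.5, E[X²]=23.1667; 4: μ=1.38095, E[X²]=5.19501.
E[X] = 0.47·1.28 + 0.15·7.5 + 0.24·4.5 + 0.14·1.38095 = 2.99993.
E[X²] = 0.47·2.5088 + 0.15·59.1667 + 0.24·23.1667 + 0.14·5.19501 = 16.3414.
Var(X) = E[X²] − (E[X])² = 16.3414 − 8.9996 = 7.34184.
SD(X) = √7.34184 = 2.70958.

2.7096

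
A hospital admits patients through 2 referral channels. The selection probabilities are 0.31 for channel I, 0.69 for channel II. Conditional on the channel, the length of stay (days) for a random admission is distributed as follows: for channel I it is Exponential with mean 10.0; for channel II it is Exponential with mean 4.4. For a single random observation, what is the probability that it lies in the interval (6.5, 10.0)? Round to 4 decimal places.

Conditional on each channel, P(6.5 < X < 10.0): I: 0.154166; II: 0.125229.
By total probability, P(6.5 < X < 10.0) = 0.31·0.154166 + 0.69·0.125229 = 0.134199.

0.1342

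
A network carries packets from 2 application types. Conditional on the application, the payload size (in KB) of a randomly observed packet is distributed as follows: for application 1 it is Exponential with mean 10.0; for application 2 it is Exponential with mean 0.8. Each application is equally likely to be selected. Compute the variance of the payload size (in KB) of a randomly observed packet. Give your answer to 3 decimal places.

71.480

Per component, 1: μ=10, E[X²]=200; 2: μ=0.8, E[X²]=1.28.
E[X] = 0.5·10 + 0.5·0.8 = 5.4.
E[X²] = 0.5·200 + 0.5·1.28 = 100.64.
Var(X) = E[X²] − (E[X])² = 100.64 − 29.16 = 71.48.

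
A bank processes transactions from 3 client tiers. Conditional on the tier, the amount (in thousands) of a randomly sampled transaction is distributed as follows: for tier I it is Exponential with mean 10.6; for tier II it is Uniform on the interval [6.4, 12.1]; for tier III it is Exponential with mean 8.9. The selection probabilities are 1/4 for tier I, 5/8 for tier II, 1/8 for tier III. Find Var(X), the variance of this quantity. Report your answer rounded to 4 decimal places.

40.0681

Per component, I: μ=10.6, E[X²]=224.72; II: μ=9.25, E[X²]=88.27; III: μ=8.9, E[X²]=158.42.
E[X] = 0.25·10.6 + 0.625·9.25 + 0.125·8.9 = 9.54375.
E[X²] = 0.25·224.72 + 0.625·88.27 + 0.125·158.42 = 131.151.
Var(X) = E[X²] − (E[X])² = 131.151 − 91.0832 = 40.0681.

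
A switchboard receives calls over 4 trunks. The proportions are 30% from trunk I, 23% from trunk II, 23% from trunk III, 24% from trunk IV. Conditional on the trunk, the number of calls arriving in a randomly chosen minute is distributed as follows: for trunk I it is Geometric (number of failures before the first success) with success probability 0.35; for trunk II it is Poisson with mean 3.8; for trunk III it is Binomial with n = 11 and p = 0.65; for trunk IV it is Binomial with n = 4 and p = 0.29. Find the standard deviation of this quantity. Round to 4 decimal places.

Per component, I: μ=1.85714, E[X²]=8.7551; II: μ=3.8, E[X²]=18.24; III: μ=7.15, E[X²]=53.625; IV: μ=1.16, E[X²]=2.1692.
E[X] = 0.3·1.85714 + 0.23·3.8 + 0.23·7.15 + 0.24·1.16 = 3.35404.
E[X²] = 0.3·8.7551 + 0.23·18.24 + 0.23·53.625 + 0.24·2.1692 = 19.6761.
Var(X) = E[X²] − (E[X])² = 19.6761 − 11.2496 = 8.42649.
SD(X) = √8.42649 = 2.90284.

2.9028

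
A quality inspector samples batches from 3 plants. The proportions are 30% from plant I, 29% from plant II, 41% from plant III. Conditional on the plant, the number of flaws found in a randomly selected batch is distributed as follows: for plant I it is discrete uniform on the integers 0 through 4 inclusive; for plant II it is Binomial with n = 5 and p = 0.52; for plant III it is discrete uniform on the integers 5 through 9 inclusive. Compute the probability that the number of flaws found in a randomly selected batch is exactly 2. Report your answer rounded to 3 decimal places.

Conditional on each plant, P(X = 2): I: 0.2; II: 0.299041; III: 0.
By total probability, P(X = 2) = 0.3·0.2 + 0.29·0.299041 + 0.41·0 = 0.146722.

0.147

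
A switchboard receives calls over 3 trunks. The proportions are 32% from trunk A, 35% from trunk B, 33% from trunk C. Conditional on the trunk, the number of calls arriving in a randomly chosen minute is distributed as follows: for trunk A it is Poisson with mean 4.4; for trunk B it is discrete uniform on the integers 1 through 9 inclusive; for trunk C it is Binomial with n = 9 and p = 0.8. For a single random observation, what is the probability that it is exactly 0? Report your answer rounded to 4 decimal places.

0.0039

Conditional on each trunk, P(X = 0): A: 0.0122773; B: 0; C: 5.12e-07.
By total probability, P(X = 0) = 0.32·0.0122773 + 0.35·0 + 0.33·5.12e-07 = 0.00392892.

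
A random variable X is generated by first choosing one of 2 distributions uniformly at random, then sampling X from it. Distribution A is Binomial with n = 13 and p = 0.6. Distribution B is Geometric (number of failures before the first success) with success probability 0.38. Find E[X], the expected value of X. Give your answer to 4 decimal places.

4.7158

Component means — A: 7.8; B: 1.63158.
E[X] = 0.5·7.8 + 0.5·1.63158 = 4.71579.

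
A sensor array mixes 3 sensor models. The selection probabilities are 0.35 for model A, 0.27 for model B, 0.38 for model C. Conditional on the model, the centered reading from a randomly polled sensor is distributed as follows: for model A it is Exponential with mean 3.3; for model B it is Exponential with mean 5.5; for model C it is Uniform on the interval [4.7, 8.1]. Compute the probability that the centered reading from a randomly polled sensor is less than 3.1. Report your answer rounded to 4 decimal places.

0.3295

Conditional on each model, P(X < 3.1): A: 0.609135; B: 0.430864; C: 0.
By total probability, P(X < 3.1) = 0.35·0.609135 + 0.27·0.430864 + 0.38·0 = 0.329531.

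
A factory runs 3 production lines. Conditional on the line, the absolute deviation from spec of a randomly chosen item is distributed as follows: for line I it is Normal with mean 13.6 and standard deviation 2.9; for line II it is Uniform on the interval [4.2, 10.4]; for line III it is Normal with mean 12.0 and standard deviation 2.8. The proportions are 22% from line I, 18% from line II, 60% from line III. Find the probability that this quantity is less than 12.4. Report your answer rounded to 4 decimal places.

0.5888

Conditional on each line, P(X < 12.4): I: 0.339513; II: 1; III: 0.556798.
By total probability, P(X < 12.4) = 0.22·0.339513 + 0.18·1 + 0.6·0.556798 = 0.588772.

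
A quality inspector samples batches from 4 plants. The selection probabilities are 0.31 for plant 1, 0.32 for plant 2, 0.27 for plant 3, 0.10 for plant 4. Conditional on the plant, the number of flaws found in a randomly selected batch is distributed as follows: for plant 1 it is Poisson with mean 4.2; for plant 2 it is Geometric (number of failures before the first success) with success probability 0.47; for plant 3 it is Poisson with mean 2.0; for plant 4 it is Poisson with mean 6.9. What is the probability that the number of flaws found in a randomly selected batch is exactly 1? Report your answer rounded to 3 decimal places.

Conditional on each plant, P(X = 1): 1: 0.0629814; 2: 0.2491; 3: 0.270671; 4: 0.00695372.
By total probability, P(X = 1) = 0.31·0.0629814 + 0.32·0.2491 + 0.27·0.270671 + 0.1·0.00695372 = 0.173013.

0.173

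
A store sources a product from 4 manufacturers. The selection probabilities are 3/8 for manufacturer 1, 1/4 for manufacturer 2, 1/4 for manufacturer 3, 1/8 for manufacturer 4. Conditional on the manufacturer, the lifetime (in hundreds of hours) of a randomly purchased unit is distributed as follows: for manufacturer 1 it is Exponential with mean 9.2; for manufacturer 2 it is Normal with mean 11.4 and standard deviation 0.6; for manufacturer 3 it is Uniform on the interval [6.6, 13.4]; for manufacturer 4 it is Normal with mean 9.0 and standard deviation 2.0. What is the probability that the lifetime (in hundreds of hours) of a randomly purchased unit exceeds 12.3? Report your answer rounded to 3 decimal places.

Conditional on each manufacturer, P(X > 12.3): 1: 0.262644; 2: 0.0668072; 3: 0.161765; 4: 0.0494715.
By total probability, P(X > 12.3) = 0.375·0.262644 + 0.25·0.0668072 + 0.25·0.161765 + 0.125·0.0494715 = 0.161818.

0.162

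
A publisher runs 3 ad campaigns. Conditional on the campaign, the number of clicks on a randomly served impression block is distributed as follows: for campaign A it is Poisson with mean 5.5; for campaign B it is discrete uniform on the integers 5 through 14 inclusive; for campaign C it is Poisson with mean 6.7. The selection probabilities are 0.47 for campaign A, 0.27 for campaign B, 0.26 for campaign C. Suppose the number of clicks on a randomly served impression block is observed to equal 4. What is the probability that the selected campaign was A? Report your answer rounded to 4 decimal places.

Likelihoods P(X=4 | ·): A: 0.155819; B: 0; C: 0.103351.
Posterior ∝ prior × likelihood. Numerator for A: 0.47·0.155819 = 0.0732348.
Normalizing constant: 0.47·0.155819 + 0.27·0 + 0.26·0.103351 = 0.100106.
P(A | observation) = 0.0732348 / 0.100106 = 0.731572.

0.7316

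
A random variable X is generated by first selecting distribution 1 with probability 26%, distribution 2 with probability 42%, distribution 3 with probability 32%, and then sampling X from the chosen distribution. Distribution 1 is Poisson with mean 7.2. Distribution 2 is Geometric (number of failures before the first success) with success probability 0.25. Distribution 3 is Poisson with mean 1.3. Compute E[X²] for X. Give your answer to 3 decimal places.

For each component E[X²] = Var + (mean)², giving 1: 59.04; 2: 21; 3: 2.99.
Overall E[X²] = 0.26·59.04 + 0.42·21 + 0.32·2.99 = 25.1272.

25.127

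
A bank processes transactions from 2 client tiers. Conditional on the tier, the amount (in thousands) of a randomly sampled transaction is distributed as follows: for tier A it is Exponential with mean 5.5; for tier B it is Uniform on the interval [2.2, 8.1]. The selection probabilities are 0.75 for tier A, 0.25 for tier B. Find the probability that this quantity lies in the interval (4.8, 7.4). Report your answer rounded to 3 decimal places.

0.228

Conditional on each tier, P(4.8 < X < 7.4): A: 0.157389; B: 0.440678.
By total probability, P(4.8 < X < 7.4) = 0.75·0.157389 + 0.25·0.440678 = 0.228211.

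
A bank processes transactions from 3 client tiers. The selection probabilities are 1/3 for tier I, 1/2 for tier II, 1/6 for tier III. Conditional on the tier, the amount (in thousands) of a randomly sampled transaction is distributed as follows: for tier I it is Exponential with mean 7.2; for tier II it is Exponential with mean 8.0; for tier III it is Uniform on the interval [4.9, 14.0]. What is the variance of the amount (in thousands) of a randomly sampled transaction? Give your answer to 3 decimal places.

50.993

Per component, I: μ=7.2, E[X²]=103.68; II: μ=8, E[X²]=128; III: μ=9.45, E[X²]=96.2033.
E[X] = 0.333333·7.2 + 0.5·8 + 0.166667·9.45 = 7.975.
E[X²] = 0.333333·103.68 + 0.5·128 + 0.166667·96.2033 = 114.594.
Var(X) = E[X²] − (E[X])² = 114.594 − 63.6006 = 50.9933.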